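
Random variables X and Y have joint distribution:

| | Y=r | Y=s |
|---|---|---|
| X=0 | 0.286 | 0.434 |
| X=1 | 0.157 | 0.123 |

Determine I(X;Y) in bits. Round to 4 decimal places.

Marginals: p(X) = (0.7200, 0.2800), p(Y) = (0.4430, 0.5570).
I(X;Y) = Σ p(x,y)·log₂[p(x,y)/(p(x)p(y))].
  (0,r): 0.286·log₂(0.8967) = -0.04501
  (0,s): 0.434·log₂(1.0822) = 0.04945
  (1,r): 0.157·log₂(1.2657) = 0.05337
  (1,s): 0.123·log₂(0.7887) = -0.04213
Sum = 0.0157 bits.

0.0157 bits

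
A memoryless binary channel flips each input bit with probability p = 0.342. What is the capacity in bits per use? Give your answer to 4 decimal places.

Binary symmetric channel: C = 1 − h₂(ε) where h₂ is the binary entropy function.
h₂(0.342) = −0.342·log₂0.342 − 0.658·log₂0.658 = 0.9267.
C = 1 − 0.9267 = 0.0733 bits per channel use.

0.0733 bits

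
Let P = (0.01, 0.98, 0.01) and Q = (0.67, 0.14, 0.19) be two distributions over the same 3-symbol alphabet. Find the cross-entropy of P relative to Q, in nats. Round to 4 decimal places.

H(P,Q) = −Σ p·ln q.
  −0.01·ln(0.67) = 0.00400
  −0.98·ln(0.14) = 1.92679
  −0.01·ln(0.19) = 0.01661
H(P,Q) = 1.9474 nats.

1.9474 nats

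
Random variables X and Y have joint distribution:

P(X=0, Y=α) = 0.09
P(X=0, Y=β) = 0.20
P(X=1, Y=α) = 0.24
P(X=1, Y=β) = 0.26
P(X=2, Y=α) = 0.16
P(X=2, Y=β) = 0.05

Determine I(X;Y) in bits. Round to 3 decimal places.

Marginals: p(X) = (0.2900, 0.5000, 0.2100), p(Y) = (0.4900, 0.5100).
I(X;Y) = Σ p(x,y)·log₂[p(x,y)/(p(x)p(y))].
  (0,α): 0.09·log₂(0.6334) = -0.0593
  (0,β): 0.20·log₂(1.3523) = 0.0871
  (1,α): 0.24·log₂(0.9796) = -0.0071
  (1,β): 0.26·log₂(1.0196) = 0.0073
  (2,α): 0.16·log₂(1.5549) = 0.1019
  (2,β): 0.05·log₂(0.4669) = -0.0549
Sum = 0.075 bits.

0.075 bits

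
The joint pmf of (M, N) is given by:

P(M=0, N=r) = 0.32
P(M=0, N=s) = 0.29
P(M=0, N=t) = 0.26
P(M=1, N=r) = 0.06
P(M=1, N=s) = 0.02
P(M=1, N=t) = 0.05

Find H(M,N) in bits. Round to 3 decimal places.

H(M,N) = −Σ p(x,y)·log₂ p(x,y) over all 6 cells.
  cell (0,r): −0.32·log₂0.32 = 0.5260
  cell (0,s): −0.29·log₂0.29 = 0.5179
  cell (0,t): −0.26·log₂0.26 = 0.5053
  cell (1,r): −0.06·log₂0.06 = 0.2435
  cell (1,s): −0.02·log₂0.02 = 0.1129
  cell (1,t): −0.05·log₂0.05 = 0.2161
Sum = 2.122 bits.

2.122 bits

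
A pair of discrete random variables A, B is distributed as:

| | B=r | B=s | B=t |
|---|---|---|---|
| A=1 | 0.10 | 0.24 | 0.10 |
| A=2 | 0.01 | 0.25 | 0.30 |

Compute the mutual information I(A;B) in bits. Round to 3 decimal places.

Marginals: p(A) = (0.4400, 0.5600), p(B) = (0.1100, 0.4900, 0.4000).
I(A;B) = H(A) + H(B) − H(A,B).
H(A) = 0.9896, H(B) = 1.3833, H(A,B) = 2.2460.
I(A;B) = 0.9896 + 1.3833 − 2.2460 = 0.127 bits.

0.127 bits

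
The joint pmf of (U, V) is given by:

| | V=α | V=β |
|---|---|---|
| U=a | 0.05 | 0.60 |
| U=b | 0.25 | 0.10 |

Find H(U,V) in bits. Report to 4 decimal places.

H(U,V) = −Σ p(x,y)·log₂ p(x,y) over all 4 cells.
  cell (a,α): −0.05·log₂0.05 = 0.21610
  cell (a,β): −0.60·log₂0.60 = 0.44218
  cell (b,α): −0.25·log₂0.25 = 0.50000
  cell (b,β): −0.10·log₂0.10 = 0.33219
Sum = 1.4905 bits.

1.4905 bits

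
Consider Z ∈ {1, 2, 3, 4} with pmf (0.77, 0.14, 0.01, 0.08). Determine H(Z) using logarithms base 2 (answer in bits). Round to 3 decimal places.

H(Z) = −Σ p·log₂ p.
  −(0.77)·log₂(0.77) = 0.2903
  −(0.14)·log₂(0.14) = 0.3971
  −(0.01)·log₂(0.01) = 0.0664
  −(0.08)·log₂(0.08) = 0.2915
Sum: 0.2903 + 0.3971 + 0.0664 + 0.2915 = 1.045 bits.

1.045 bits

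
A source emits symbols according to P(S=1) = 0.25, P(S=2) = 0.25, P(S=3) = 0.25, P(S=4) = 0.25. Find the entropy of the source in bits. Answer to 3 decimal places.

2.000 bits

H(S) = −Σ p·log₂ p.
  −(0.25)·log₂(0.25) = 0.5000
  −(0.25)·log₂(0.25) = 0.5000
  −(0.25)·log₂(0.25) = 0.5000
  −(0.25)·log₂(0.25) = 0.5000
Sum: 0.5000 + 0.5000 + 0.5000 + 0.5000 = 2.000 bits.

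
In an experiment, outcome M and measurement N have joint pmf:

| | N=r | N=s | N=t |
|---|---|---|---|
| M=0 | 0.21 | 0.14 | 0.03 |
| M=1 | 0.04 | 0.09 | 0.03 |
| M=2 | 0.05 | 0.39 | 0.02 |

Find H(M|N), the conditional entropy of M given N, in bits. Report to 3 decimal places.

Chain rule: H(M|N) = H(M,N) − H(N).
Marginals: p(M) = (0.3800, 0.1600, 0.4600), p(N) = (0.3000, 0.6200, 0.0800).
H(M,N) = 2.5306 bits; H(N) = 1.2402 bits.
H(M|N) = 2.5306 − 1.2402 = 1.290 bits.

1.290 bits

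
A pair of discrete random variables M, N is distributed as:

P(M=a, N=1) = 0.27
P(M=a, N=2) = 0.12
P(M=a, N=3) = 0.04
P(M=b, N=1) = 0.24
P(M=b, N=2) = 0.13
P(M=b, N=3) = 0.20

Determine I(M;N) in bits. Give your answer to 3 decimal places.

0.071 bits

Marginals: p(M) = (0.4300, 0.5700), p(N) = (0.5100, 0.2500, 0.2400).
I(M;N) = H(M) + H(N) − H(M,N).
H(M) = 0.9858, H(N) = 1.4896, H(M,N) = 2.4040.
I(M;N) = 0.9858 + 1.4896 − 2.4040 = 0.071 bits.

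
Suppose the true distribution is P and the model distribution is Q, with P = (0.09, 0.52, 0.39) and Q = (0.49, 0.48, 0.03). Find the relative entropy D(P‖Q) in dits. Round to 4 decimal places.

0.3863 dits

D(P‖Q) = Σ p·log₁₀(p/q).
  0.09·log₁₀(0.09/0.49) = -0.06624
  0.52·log₁₀(0.52/0.48) = 0.01808
  0.39·log₁₀(0.39/0.03) = 0.43444
D(P‖Q) = 0.3863 dits.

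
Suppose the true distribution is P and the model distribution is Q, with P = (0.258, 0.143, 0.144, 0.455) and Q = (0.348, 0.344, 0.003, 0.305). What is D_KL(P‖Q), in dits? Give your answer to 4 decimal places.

D(P‖Q) = Σ p·log₁₀(p/q).
  0.258·log₁₀(0.258/0.348) = -0.03353
  0.143·log₁₀(0.143/0.344) = -0.05451
  0.144·log₁₀(0.144/0.003) = 0.24210
  0.455·log₁₀(0.455/0.305) = 0.07904
D(P‖Q) = 0.2331 dits.

0.2331 dits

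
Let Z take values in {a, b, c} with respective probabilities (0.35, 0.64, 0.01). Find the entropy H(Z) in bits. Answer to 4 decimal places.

H(Z) = −Σ p·log₂ p.
  −(0.35)·log₂(0.35) = 0.53010
  −(0.64)·log₂(0.64) = 0.41207
  −(0.01)·log₂(0.01) = 0.06644
Sum: 0.53010 + 0.41207 + 0.06644 = 1.0086 bits.

1.0086 bits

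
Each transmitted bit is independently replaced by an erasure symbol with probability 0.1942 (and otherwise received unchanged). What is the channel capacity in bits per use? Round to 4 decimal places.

0.8058 bits

Binary erasure channel: capacity C = 1 − ε.
C = 1 − 0.1942 = 0.8058 bits per channel use.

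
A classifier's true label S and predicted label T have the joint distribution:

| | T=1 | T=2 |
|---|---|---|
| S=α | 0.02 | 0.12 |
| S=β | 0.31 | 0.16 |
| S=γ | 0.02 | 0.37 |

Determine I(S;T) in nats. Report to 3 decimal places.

0.210 nats

Marginals: p(S) = (0.1400, 0.4700, 0.3900), p(T) = (0.3500, 0.6500).
I(S;T) = Σ p(x,y)·ln[p(x,y)/(p(x)p(y))].
  (α,1): 0.02·ln(0.4082) = -0.0179
  (α,2): 0.12·ln(1.3187) = 0.0332
  (β,1): 0.31·ln(1.8845) = 0.1964
  (β,2): 0.16·ln(0.5237) = -0.1035
  (γ,1): 0.02·ln(0.1465) = -0.0384
  (γ,2): 0.37·ln(1.4596) = 0.1399
Sum = 0.210 nats.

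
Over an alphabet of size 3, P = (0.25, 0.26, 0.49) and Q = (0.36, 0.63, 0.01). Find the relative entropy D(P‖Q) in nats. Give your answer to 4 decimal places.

D(P‖Q) = Σ p·ln(p/q).
  0.25·ln(0.25/0.36) = -0.09116
  0.26·ln(0.26/0.63) = -0.23011
  0.49·ln(0.49/0.01) = 1.90699
D(P‖Q) = 1.5857 nats.

1.5857 nats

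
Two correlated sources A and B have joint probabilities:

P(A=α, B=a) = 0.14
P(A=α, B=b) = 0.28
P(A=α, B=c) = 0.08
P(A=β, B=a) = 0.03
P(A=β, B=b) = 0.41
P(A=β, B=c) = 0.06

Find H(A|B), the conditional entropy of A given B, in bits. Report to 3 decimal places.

0.924 bits

Marginals: p(A) = (0.5000, 0.5000), p(B) = (0.1700, 0.6900, 0.1400).
H(A|B) = Σ p(B) · H(A|B=·).
  B=a: p=0.1700, H(A|B=a) = 0.6723
  B=b: p=0.6900, H(A|B=b) = 0.9742
  B=c: p=0.1400, H(A|B=c) = 0.9852
Weighted sum = 0.924 bits.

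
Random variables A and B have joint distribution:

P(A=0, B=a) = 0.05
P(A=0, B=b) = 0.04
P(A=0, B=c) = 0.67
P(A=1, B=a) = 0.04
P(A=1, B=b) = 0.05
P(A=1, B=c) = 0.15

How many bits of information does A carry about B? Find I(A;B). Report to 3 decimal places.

0.054 bits

Marginals: p(A) = (0.7600, 0.2400), p(B) = (0.0900, 0.0900, 0.8200).
I(A;B) = Σ p(x,y)·log₂[p(x,y)/(p(x)p(y))].
  (0,a): 0.05·log₂(0.7310) = -0.0226
  (0,b): 0.04·log₂(0.5848) = -0.0310
  (0,c): 0.67·log₂(1.0751) = 0.0700
  (1,a): 0.04·log₂(1.8519) = 0.0356
  (1,b): 0.05·log₂(2.3148) = 0.0605
  (1,c): 0.15·log₂(0.7622) = -0.0588
Sum = 0.054 bits.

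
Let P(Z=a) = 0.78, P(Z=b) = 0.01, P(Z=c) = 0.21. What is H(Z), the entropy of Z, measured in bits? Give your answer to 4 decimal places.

H(Z) = −Σ p·log₂ p.
  −(0.78)·log₂(0.78) = 0.27959
  −(0.01)·log₂(0.01) = 0.06644
  −(0.21)·log₂(0.21) = 0.47282
Sum: 0.27959 + 0.06644 + 0.47282 = 0.8189 bits.

0.8189 bits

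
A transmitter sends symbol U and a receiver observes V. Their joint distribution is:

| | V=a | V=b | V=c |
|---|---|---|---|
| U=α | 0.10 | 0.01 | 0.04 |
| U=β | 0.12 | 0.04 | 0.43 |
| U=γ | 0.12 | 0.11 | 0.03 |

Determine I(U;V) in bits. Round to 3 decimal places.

Marginals: p(U) = (0.1500, 0.5900, 0.2600), p(V) = (0.3400, 0.1600, 0.5000).
I(U;V) = H(U) + H(V) − H(U,V).
H(U) = 1.3649, H(V) = 1.4522, H(U,V) = 2.5299.
I(U;V) = 1.3649 + 1.4522 − 2.5299 = 0.287 bits.

0.287 bits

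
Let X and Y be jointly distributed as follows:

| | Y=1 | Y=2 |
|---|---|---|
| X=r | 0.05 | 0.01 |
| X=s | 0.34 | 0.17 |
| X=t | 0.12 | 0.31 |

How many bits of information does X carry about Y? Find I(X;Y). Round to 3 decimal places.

0.125 bits

Marginals: p(X) = (0.0600, 0.5100, 0.4300), p(Y) = (0.5100, 0.4900).
I(X;Y) = Σ p(x,y)·log₂[p(x,y)/(p(x)p(y))].
  (r,1): 0.05·log₂(1.6340) = 0.0354
  (r,2): 0.01·log₂(0.3401) = -0.0156
  (s,1): 0.34·log₂(1.3072) = 0.1314
  (s,2): 0.17·log₂(0.6803) = -0.0945
  (t,1): 0.12·log₂(0.5472) = -0.1044
  (t,2): 0.31·log₂(1.4713) = 0.1727
Sum = 0.125 bits.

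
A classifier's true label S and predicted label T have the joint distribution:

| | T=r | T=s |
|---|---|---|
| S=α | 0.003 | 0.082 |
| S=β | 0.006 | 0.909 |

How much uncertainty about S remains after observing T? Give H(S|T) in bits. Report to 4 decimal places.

0.4163 bits

Chain rule: H(S|T) = H(S,T) − H(T).
Marginals: p(S) = (0.0850, 0.9150), p(T) = (0.0090, 0.9910).
H(S,T) = 0.4904 bits; H(T) = 0.0741 bits.
H(S|T) = 0.4904 − 0.0741 = 0.4163 bits.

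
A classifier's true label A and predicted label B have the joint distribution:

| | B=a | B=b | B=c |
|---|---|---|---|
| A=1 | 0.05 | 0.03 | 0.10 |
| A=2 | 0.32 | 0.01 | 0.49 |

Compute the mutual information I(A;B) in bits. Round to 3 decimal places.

0.049 bits

Marginals: p(A) = (0.1800, 0.8200), p(B) = (0.3700, 0.0400, 0.5900).
I(A;B) = Σ p(x,y)·log₂[p(x,y)/(p(x)p(y))].
  (1,a): 0.05·log₂(0.7508) = -0.0207
  (1,b): 0.03·log₂(4.1667) = 0.0618
  (1,c): 0.10·log₂(0.9416) = -0.0087
  (2,a): 0.32·log₂(1.0547) = 0.0246
  (2,b): 0.01·log₂(0.3049) = -0.0171
  (2,c): 0.49·log₂(1.0128) = 0.0090
Sum = 0.049 bits.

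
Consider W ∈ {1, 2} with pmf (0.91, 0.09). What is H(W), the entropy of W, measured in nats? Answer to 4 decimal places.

H(W) = −Σ p·ln p.
  −(0.91)·ln(0.91) = 0.08582
  −(0.09)·ln(0.09) = 0.21672
Sum: 0.08582 + 0.21672 = 0.3025 nats.

0.3025 nats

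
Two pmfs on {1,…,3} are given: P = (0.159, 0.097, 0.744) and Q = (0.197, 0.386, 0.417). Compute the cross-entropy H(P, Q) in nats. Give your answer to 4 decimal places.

H(P,Q) = −Σ p·ln q.
  −0.159·ln(0.197) = 0.25830
  −0.097·ln(0.386) = 0.09234
  −0.744·ln(0.417) = 0.65075
H(P,Q) = 1.0014 nats.

1.0014 nats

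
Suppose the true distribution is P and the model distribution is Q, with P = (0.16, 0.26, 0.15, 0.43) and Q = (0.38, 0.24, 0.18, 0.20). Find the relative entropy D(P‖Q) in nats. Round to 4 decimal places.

0.1842 nats

D(P‖Q) = Σ p·ln(p/q).
  0.16·ln(0.16/0.38) = -0.13840
  0.26·ln(0.26/0.24) = 0.02081
  0.15·ln(0.15/0.18) = -0.02735
  0.43·ln(0.43/0.20) = 0.32915
D(P‖Q) = 0.1842 nats.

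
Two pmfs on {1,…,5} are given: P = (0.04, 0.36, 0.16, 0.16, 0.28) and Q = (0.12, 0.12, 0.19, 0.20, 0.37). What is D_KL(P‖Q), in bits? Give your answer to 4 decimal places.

D(P‖Q) = Σ p·log₂(p/q).
  0.04·log₂(0.04/0.12) = -0.06340
  0.36·log₂(0.36/0.12) = 0.57059
  0.16·log₂(0.16/0.19) = -0.03967
  0.16·log₂(0.16/0.20) = -0.05151
  0.28·log₂(0.28/0.37) = -0.11259
D(P‖Q) = 0.3034 bits.

0.3034 bits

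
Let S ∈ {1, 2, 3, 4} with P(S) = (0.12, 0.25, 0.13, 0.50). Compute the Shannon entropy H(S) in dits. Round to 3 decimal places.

H(S) = −Σ p·log₁₀ p.
  −(0.12)·log₁₀(0.12) = 0.1105
  −(0.25)·log₁₀(0.25) = 0.1505
  −(0.13)·log₁₀(0.13) = 0.1152
  −(0.50)·log₁₀(0.50) = 0.1505
Sum: 0.1105 + 0.1505 + 0.1152 + 0.1505 = 0.527 dits.

0.527 dits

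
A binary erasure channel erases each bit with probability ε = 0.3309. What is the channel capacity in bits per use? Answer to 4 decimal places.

0.6691 bits

Binary erasure channel: capacity C = 1 − ε.
C = 1 − 0.3309 = 0.6691 bits per channel use.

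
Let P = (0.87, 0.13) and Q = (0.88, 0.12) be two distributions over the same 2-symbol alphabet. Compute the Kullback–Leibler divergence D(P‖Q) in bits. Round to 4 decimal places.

0.0007 bits

D(P‖Q) = Σ p·log₂(p/q).
  0.87·log₂(0.87/0.88) = -0.01434
  0.13·log₂(0.13/0.12) = 0.01501
D(P‖Q) = 0.0007 bits.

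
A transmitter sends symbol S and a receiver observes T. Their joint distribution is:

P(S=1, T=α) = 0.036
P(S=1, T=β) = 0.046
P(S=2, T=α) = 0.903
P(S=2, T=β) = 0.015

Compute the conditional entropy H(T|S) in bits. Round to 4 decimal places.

0.1916 bits

Marginals: p(S) = (0.0820, 0.9180), p(T) = (0.9390, 0.0610).
H(T|S) = Σ p(S) · H(T|S=·).
  S=1: p=0.0820, H(T|S=1) = 0.9892
  S=2: p=0.9180, H(T|S=2) = 0.1204
Weighted sum = 0.1916 bits.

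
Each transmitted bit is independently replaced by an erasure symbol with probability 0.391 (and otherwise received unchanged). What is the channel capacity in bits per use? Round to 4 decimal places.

Binary erasure channel: capacity C = 1 − ε.
C = 1 − 0.391 = 0.6090 bits per channel use.

0.6090 bits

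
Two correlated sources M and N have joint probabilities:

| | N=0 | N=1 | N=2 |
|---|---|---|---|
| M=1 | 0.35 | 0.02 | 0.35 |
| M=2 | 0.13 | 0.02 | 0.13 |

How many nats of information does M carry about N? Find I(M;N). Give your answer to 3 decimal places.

0.005 nats

Marginals: p(M) = (0.7200, 0.2800), p(N) = (0.4800, 0.0400, 0.4800).
I(M;N) = H(M) + H(N) − H(M,N).
H(M) = 0.5930, H(N) = 0.8334, H(M,N) = 1.4218.
I(M;N) = 0.5930 + 0.8334 − 1.4218 = 0.005 nats.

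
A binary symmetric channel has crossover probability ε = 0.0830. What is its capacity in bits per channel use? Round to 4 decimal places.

0.5873 bits

Binary symmetric channel: C = 1 − h₂(ε) where h₂ is the binary entropy function.
h₂(0.0830) = −0.0830·log₂0.0830 − 0.9170·log₂0.9170 = 0.4127.
C = 1 − 0.4127 = 0.5873 bits per channel use.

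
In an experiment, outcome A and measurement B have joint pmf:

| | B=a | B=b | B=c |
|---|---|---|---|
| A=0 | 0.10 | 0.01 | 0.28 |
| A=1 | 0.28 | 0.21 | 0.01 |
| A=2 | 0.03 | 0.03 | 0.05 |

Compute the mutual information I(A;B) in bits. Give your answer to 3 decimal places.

Marginals: p(A) = (0.3900, 0.5000, 0.1100), p(B) = (0.4100, 0.2500, 0.3400).
I(A;B) = Σ p(x,y)·log₂[p(x,y)/(p(x)p(y))].
  (0,a): 0.10·log₂(0.6254) = -0.0677
  (0,b): 0.01·log₂(0.1026) = -0.0329
  (0,c): 0.28·log₂(2.1116) = 0.3019
  (1,a): 0.28·log₂(1.3659) = 0.1259
  (1,b): 0.21·log₂(1.6800) = 0.1572
  (1,c): 0.01·log₂(0.0588) = -0.0409
  (2,a): 0.03·log₂(0.6652) = -0.0176
  (2,b): 0.03·log₂(1.0909) = 0.0038
  (2,c): 0.05·log₂(1.3369) = 0.0209
Sum = 0.451 bits.

0.451 bits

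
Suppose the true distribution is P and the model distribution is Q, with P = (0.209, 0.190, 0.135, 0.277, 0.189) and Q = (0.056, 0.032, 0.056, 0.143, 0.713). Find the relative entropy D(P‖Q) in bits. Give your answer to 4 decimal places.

D(P‖Q) = Σ p·log₂(p/q).
  0.209·log₂(0.209/0.056) = 0.39710
  0.190·log₂(0.190/0.032) = 0.48827
  0.135·log₂(0.135/0.056) = 0.17138
  0.277·log₂(0.277/0.143) = 0.26422
  0.189·log₂(0.189/0.713) = -0.36203
D(P‖Q) = 0.9589 bits.

0.9589 bits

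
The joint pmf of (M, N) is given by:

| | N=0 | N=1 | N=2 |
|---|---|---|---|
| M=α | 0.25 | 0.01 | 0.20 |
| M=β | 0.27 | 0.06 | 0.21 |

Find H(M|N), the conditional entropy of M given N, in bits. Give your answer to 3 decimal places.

Marginals: p(M) = (0.4600, 0.5400), p(N) = (0.5200, 0.0700, 0.4100).
H(M|N) = Σ p(N) · H(M|N=·).
  N=0: p=0.5200, H(M|N=0) = 0.9989
  N=1: p=0.0700, H(M|N=1) = 0.5917
  N=2: p=0.4100, H(M|N=2) = 0.9996
Weighted sum = 0.971 bits.

0.971 bits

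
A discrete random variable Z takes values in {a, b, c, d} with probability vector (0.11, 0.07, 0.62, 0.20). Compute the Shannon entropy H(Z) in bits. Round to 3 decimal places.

H(Z) = −Σ p·log₂ p.
  −(0.11)·log₂(0.11) = 0.3503
  −(0.07)·log₂(0.07) = 0.2686
  −(0.62)·log₂(0.62) = 0.4276
  −(0.20)·log₂(0.20) = 0.4644
Sum: 0.3503 + 0.2686 + 0.4276 + 0.4644 = 1.511 bits.

1.511 bits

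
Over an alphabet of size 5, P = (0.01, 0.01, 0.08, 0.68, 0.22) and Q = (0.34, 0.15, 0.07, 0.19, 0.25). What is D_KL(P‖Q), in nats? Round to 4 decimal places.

D(P‖Q) = Σ p·ln(p/q).
  0.01·ln(0.01/0.34) = -0.03526
  0.01·ln(0.01/0.15) = -0.02708
  0.08·ln(0.08/0.07) = 0.01068
  0.68·ln(0.68/0.19) = 0.86705
  0.22·ln(0.22/0.25) = -0.02812
D(P‖Q) = 0.7873 nats.

0.7873 nats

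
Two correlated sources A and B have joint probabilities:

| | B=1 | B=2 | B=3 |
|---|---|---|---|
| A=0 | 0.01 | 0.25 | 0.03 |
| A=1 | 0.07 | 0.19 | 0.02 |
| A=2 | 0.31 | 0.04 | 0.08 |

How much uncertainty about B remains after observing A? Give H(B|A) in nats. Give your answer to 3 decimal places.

0.693 nats

Chain rule: H(B|A) = H(A,B) − H(A).
Marginals: p(A) = (0.2900, 0.2800, 0.4300), p(B) = (0.3900, 0.4800, 0.1300).
H(A,B) = 1.7716 nats; H(A) = 1.0783 nats.
H(B|A) = 1.7716 − 1.0783 = 0.693 nats.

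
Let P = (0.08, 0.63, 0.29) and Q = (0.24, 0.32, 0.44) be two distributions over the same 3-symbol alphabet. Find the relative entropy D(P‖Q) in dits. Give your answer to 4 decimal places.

D(P‖Q) = Σ p·log₁₀(p/q).
  0.08·log₁₀(0.08/0.24) = -0.03817
  0.63·log₁₀(0.63/0.32) = 0.18534
  0.29·log₁₀(0.29/0.44) = -0.05251
D(P‖Q) = 0.0947 dits.

0.0947 dits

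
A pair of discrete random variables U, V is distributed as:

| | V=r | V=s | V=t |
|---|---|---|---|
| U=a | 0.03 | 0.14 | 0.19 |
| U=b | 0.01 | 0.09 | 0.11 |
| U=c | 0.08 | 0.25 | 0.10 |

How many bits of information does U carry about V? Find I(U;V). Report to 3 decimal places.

0.074 bits

Marginals: p(U) = (0.3600, 0.2100, 0.4300), p(V) = (0.1200, 0.4800, 0.4000).
I(U;V) = H(U) + H(V) − H(U,V).
H(U) = 1.5270, H(V) = 1.4041, H(U,V) = 2.8572.
I(U;V) = 1.5270 + 1.4041 − 2.8572 = 0.074 bits.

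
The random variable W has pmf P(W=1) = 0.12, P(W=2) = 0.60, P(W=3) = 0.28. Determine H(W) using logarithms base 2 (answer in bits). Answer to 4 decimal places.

1.3235 bits

H(W) = −Σ p·log₂ p.
  −(0.12)·log₂(0.12) = 0.36707
  −(0.60)·log₂(0.60) = 0.44218
  −(0.28)·log₂(0.28) = 0.51422
Sum: 0.36707 + 0.44218 + 0.51422 = 1.3235 bits.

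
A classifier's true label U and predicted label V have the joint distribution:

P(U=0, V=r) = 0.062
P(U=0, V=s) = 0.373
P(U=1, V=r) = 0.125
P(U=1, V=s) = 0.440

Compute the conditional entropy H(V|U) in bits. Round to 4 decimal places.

Marginals: p(U) = (0.4350, 0.5650), p(V) = (0.1870, 0.8130).
H(V|U) = Σ p(U) · H(V|U=·).
  U=0: p=0.4350, H(V|U=0) = 0.5908
  U=1: p=0.5650, H(V|U=1) = 0.7624
Weighted sum = 0.6878 bits.

0.6878 bits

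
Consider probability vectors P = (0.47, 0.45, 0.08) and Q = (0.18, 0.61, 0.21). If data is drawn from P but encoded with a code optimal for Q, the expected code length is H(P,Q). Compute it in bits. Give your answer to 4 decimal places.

H(P,Q) = −Σ p·log₂ q.
  −0.47·log₂(0.18) = 1.16275
  −0.45·log₂(0.61) = 0.32090
  −0.08·log₂(0.21) = 0.18012
H(P,Q) = 1.6638 bits.

1.6638 bits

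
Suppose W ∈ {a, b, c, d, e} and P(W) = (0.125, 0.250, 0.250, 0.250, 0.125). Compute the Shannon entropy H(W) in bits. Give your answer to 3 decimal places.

2.250 bits

H(W) = −Σ p·log₂ p.
  −(0.125)·log₂(0.125) = 0.3750
  −(0.250)·log₂(0.250) = 0.5000
  −(0.250)·log₂(0.250) = 0.5000
  −(0.250)·log₂(0.250) = 0.5000
  −(0.125)·log₂(0.125) = 0.3750
Sum: 0.3750 + 0.5000 + 0.5000 + 0.5000 + 0.3750 = 2.250 bits.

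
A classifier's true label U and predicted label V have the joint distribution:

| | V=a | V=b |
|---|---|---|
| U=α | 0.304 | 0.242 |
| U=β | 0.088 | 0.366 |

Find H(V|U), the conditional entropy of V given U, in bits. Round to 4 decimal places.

0.8630 bits

Chain rule: H(V|U) = H(U,V) − H(U).
Marginals: p(U) = (0.5460, 0.4540), p(V) = (0.3920, 0.6080).
H(U,V) = 1.8569 bits; H(U) = 0.9939 bits.
H(V|U) = 1.8569 − 0.9939 = 0.8630 bits.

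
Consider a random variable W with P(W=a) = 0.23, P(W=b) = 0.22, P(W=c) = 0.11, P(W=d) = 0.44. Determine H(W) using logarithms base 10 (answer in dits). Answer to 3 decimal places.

H(W) = −Σ p·log₁₀ p.
  −(0.23)·log₁₀(0.23) = 0.1468
  −(0.22)·log₁₀(0.22) = 0.1447
  −(0.11)·log₁₀(0.11) = 0.1054
  −(0.44)·log₁₀(0.44) = 0.1569
Sum: 0.1468 + 0.1447 + 0.1054 + 0.1569 = 0.554 dits.

0.554 dits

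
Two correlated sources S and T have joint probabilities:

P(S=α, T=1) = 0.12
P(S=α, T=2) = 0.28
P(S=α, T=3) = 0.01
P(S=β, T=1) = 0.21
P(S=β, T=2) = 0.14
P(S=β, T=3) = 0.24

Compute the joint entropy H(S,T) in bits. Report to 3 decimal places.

2.312 bits

H(S,T) = −Σ p(x,y)·log₂ p(x,y) over all 6 cells.
  cell (α,1): −0.12·log₂0.12 = 0.3671
  cell (α,2): −0.28·log₂0.28 = 0.5142
  cell (α,3): −0.01·log₂0.01 = 0.0664
  cell (β,1): −0.21·log₂0.21 = 0.4728
  cell (β,2): −0.14·log₂0.14 = 0.3971
  cell (β,3): −0.24·log₂0.24 = 0.4941
Sum = 2.312 bits.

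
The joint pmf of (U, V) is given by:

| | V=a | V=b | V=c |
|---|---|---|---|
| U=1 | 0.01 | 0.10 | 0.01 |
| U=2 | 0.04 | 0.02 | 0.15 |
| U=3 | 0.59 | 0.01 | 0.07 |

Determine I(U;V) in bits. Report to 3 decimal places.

Marginals: p(U) = (0.1200, 0.2100, 0.6700), p(V) = (0.6400, 0.1300, 0.2300).
I(U;V) = Σ p(x,y)·log₂[p(x,y)/(p(x)p(y))].
  (1,a): 0.01·log₂(0.1302) = -0.0294
  (1,b): 0.10·log₂(6.4103) = 0.2680
  (1,c): 0.01·log₂(0.3623) = -0.0146
  (2,a): 0.04·log₂(0.2976) = -0.0699
  (2,b): 0.02·log₂(0.7326) = -0.0090
  (2,c): 0.15·log₂(3.1056) = 0.2452
  (3,a): 0.59·log₂(1.3759) = 0.2716
  (3,b): 0.01·log₂(0.1148) = -0.0312
  (3,c): 0.07·log₂(0.4543) = -0.0797
Sum = 0.551 bits.

0.551 bits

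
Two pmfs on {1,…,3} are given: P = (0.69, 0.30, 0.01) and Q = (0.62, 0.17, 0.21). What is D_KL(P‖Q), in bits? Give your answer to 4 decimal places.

D(P‖Q) = Σ p·log₂(p/q).
  0.69·log₂(0.69/0.62) = 0.10649
  0.30·log₂(0.30/0.17) = 0.24583
  0.01·log₂(0.01/0.21) = -0.04392
D(P‖Q) = 0.3084 bits.

0.3084 bits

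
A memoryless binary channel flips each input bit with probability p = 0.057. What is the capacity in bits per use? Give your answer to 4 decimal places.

0.6846 bits

Binary symmetric channel: C = 1 − h₂(ε) where h₂ is the binary entropy function.
h₂(0.057) = −0.057·log₂0.057 − 0.943·log₂0.943 = 0.3154.
C = 1 − 0.3154 = 0.6846 bits per channel use.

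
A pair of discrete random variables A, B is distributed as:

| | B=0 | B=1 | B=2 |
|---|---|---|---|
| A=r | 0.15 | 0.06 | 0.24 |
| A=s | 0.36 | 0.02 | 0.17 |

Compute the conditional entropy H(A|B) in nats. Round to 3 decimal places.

0.632 nats

Chain rule: H(A|B) = H(A,B) − H(B).
Marginals: p(A) = (0.4500, 0.5500), p(B) = (0.5100, 0.0800, 0.4100).
H(A,B) = 1.5431 nats; H(B) = 0.9110 nats.
H(A|B) = 1.5431 − 0.9110 = 0.632 nats.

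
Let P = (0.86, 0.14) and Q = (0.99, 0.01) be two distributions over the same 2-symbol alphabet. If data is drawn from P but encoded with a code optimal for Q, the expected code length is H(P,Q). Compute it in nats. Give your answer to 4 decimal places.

0.6534 nats

H(P,Q) = −Σ p·ln q.
  −0.86·ln(0.99) = 0.00864
  −0.14·ln(0.01) = 0.64472
H(P,Q) = 0.6534 nats.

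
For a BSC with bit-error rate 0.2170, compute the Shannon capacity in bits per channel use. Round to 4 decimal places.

0.2453 bits

Binary symmetric channel: C = 1 − h₂(ε) where h₂ is the binary entropy function.
h₂(0.2170) = −0.2170·log₂0.2170 − 0.7830·log₂0.7830 = 0.7547.
C = 1 − 0.7547 = 0.2453 bits per channel use.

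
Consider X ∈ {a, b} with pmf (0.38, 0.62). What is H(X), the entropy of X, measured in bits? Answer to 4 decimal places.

H(X) = −Σ p·log₂ p.
  −(0.38)·log₂(0.38) = 0.53045
  −(0.62)·log₂(0.62) = 0.42759
Sum: 0.53045 + 0.42759 = 0.9580 bits.

0.9580 bits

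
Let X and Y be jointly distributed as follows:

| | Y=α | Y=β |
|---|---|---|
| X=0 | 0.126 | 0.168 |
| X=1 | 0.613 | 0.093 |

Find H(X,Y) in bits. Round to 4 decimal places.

1.5604 bits

H(X,Y) = −Σ p(x,y)·log₂ p(x,y) over all 4 cells.
  cell (0,α): −0.126·log₂0.126 = 0.37655
  cell (0,β): −0.168·log₂0.168 = 0.43234
  cell (1,α): −0.613·log₂0.613 = 0.43280
  cell (1,β): −0.093·log₂0.093 = 0.31868
Sum = 1.5604 bits.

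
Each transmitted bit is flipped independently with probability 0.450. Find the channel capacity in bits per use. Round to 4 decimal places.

0.0072 bits

Binary symmetric channel: C = 1 − h₂(ε) where h₂ is the binary entropy function.
h₂(0.450) = −0.450·log₂0.450 − 0.550·log₂0.550 = 0.9928.
C = 1 − 0.9928 = 0.0072 bits per channel use.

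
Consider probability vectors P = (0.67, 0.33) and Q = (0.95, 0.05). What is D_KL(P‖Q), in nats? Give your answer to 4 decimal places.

0.3888 nats

D(P‖Q) = Σ p·ln(p/q).
  0.67·ln(0.67/0.95) = -0.23395
  0.33·ln(0.33/0.05) = 0.62273
D(P‖Q) = 0.3888 nats.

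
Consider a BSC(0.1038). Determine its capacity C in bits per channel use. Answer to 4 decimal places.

Binary symmetric channel: C = 1 − h₂(ε) where h₂ is the binary entropy function.
h₂(0.1038) = −0.1038·log₂0.1038 − 0.8962·log₂0.8962 = 0.4809.
C = 1 − 0.4809 = 0.5191 bits per channel use.

0.5191 bits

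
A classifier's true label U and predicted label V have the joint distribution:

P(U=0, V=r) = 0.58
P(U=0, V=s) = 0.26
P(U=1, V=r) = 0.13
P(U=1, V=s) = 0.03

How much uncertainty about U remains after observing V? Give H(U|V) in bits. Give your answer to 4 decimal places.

Marginals: p(U) = (0.8400, 0.1600), p(V) = (0.7100, 0.2900).
H(U|V) = Σ p(V) · H(U|V=·).
  V=r: p=0.7100, H(U|V=r) = 0.6868
  V=s: p=0.2900, H(U|V=s) = 0.4798
Weighted sum = 0.6268 bits.

0.6268 bits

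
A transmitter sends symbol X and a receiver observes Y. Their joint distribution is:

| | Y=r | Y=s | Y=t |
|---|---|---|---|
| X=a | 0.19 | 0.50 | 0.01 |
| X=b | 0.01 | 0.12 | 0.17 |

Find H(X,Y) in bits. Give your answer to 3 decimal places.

H(X,Y) = −Σ p(x,y)·log₂ p(x,y) over all 6 cells.
  cell (a,r): −0.19·log₂0.19 = 0.4552
  cell (a,s): −0.50·log₂0.50 = 0.5000
  cell (a,t): −0.01·log₂0.01 = 0.0664
  cell (b,r): −0.01·log₂0.01 = 0.0664
  cell (b,s): −0.12·log₂0.12 = 0.3671
  cell (b,t): −0.17·log₂0.17 = 0.4346
Sum = 1.890 bits.

1.890 bits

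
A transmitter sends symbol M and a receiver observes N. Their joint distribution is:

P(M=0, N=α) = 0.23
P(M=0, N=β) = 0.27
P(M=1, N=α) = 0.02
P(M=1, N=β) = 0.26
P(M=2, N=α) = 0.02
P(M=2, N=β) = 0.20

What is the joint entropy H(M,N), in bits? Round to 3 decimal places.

2.193 bits

H(M,N) = −Σ p(x,y)·log₂ p(x,y) over all 6 cells.
  cell (0,α): −0.23·log₂0.23 = 0.4877
  cell (0,β): −0.27·log₂0.27 = 0.5100
  cell (1,α): −0.02·log₂0.02 = 0.1129
  cell (1,β): −0.26·log₂0.26 = 0.5053
  cell (2,α): −0.02·log₂0.02 = 0.1129
  cell (2,β): −0.20·log₂0.20 = 0.4644
Sum = 2.193 bits.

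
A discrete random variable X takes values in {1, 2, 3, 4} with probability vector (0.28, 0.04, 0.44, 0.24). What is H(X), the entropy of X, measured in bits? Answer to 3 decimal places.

1.715 bits

H(X) = −Σ p·log₂ p.
  −(0.28)·log₂(0.28) = 0.5142
  −(0.04)·log₂(0.04) = 0.1858
  −(0.44)·log₂(0.44) = 0.5211
  −(0.24)·log₂(0.24) = 0.4941
Sum: 0.5142 + 0.1858 + 0.5211 + 0.4941 = 1.715 bits.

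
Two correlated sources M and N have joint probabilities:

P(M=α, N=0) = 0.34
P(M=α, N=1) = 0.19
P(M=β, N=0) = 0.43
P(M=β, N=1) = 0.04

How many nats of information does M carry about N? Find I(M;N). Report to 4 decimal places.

0.0566 nats

Marginals: p(M) = (0.5300, 0.4700), p(N) = (0.7700, 0.2300).
I(M;N) = H(M) + H(N) − H(M,N).
H(M) = 0.6913, H(N) = 0.5393, H(M,N) = 1.1740.
I(M;N) = 0.6913 + 0.5393 − 1.1740 = 0.0566 nats.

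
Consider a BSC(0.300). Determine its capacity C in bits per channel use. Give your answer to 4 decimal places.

Binary symmetric channel: C = 1 − h₂(ε) where h₂ is the binary entropy function.
h₂(0.300) = −0.300·log₂0.300 − 0.700·log₂0.700 = 0.8813.
C = 1 − 0.8813 = 0.1187 bits per channel use.

0.1187 bits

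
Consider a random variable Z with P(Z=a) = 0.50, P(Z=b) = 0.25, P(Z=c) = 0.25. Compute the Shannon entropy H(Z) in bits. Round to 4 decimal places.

1.5000 bits

H(Z) = −Σ p·log₂ p.
  −(0.50)·log₂(0.50) = 0.50000
  −(0.25)·log₂(0.25) = 0.50000
  −(0.25)·log₂(0.25) = 0.50000
Sum: 0.50000 + 0.50000 + 0.50000 = 1.5000 bits.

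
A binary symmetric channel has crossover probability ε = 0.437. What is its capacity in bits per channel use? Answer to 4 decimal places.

0.0115 bits

Binary symmetric channel: C = 1 − h₂(ε) where h₂ is the binary entropy function.
h₂(0.437) = −0.437·log₂0.437 − 0.563·log₂0.563 = 0.9885.
C = 1 − 0.9885 = 0.0115 bits per channel use.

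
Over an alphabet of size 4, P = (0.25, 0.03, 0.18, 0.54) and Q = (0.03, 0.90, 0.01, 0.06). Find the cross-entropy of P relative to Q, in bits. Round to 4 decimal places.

4.6570 bits

H(P,Q) = −Σ p·log₂ q.
  −0.25·log₂(0.03) = 1.26472
  −0.03·log₂(0.90) = 0.00456
  −0.18·log₂(0.01) = 1.19589
  −0.54·log₂(0.06) = 2.19180
H(P,Q) = 4.6570 bits.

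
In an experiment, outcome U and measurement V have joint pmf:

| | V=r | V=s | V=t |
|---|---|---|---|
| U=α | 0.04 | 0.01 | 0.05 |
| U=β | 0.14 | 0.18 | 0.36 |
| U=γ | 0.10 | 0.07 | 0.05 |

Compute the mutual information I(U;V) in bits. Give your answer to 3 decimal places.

Marginals: p(U) = (0.1000, 0.6800, 0.2200), p(V) = (0.2800, 0.2600, 0.4600).
I(U;V) = Σ p(x,y)·log₂[p(x,y)/(p(x)p(y))].
  (α,r): 0.04·log₂(1.4286) = 0.0206
  (α,s): 0.01·log₂(0.3846) = -0.0138
  (α,t): 0.05·log₂(1.0870) = 0.0060
  (β,r): 0.14·log₂(0.7353) = -0.0621
  (β,s): 0.18·log₂(1.0181) = 0.0047
  (β,t): 0.36·log₂(1.1509) = 0.0730
  (γ,r): 0.10·log₂(1.6234) = 0.0699
  (γ,s): 0.07·log₂(1.2238) = 0.0204
  (γ,t): 0.05·log₂(0.4941) = -0.0509
Sum = 0.068 bits.

0.068 bits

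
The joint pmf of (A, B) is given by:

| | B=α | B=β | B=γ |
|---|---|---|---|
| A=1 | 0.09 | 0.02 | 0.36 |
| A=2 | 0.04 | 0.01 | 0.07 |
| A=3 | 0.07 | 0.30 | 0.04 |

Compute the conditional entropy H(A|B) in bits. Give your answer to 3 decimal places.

0.948 bits

Chain rule: H(A|B) = H(A,B) − H(B).
Marginals: p(A) = (0.4700, 0.1200, 0.4100), p(B) = (0.2000, 0.3300, 0.4700).
H(A,B) = 2.4523 bits; H(B) = 1.5042 bits.
H(A|B) = 2.4523 − 1.5042 = 0.948 bits.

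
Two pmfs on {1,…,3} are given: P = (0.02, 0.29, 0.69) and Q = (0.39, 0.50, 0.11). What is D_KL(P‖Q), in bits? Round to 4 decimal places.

1.5143 bits

D(P‖Q) = Σ p·log₂(p/q).
  0.02·log₂(0.02/0.39) = -0.08571
  0.29·log₂(0.29/0.50) = -0.22790
  0.69·log₂(0.69/0.11) = 1.82787
D(P‖Q) = 1.5143 bits.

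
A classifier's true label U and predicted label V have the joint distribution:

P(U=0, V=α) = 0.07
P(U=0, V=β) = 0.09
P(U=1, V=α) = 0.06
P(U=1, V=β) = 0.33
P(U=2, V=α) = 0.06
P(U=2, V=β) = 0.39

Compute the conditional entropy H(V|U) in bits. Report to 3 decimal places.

Chain rule: H(V|U) = H(U,V) − H(U).
Marginals: p(U) = (0.1600, 0.3900, 0.4500), p(V) = (0.1900, 0.8100).
H(U,V) = 2.1259 bits; H(U) = 1.4712 bits.
H(V|U) = 2.1259 − 1.4712 = 0.655 bits.

0.655 bits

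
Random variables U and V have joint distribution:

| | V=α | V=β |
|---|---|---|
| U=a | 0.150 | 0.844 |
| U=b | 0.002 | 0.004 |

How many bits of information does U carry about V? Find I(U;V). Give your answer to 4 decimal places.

Marginals: p(U) = (0.9940, 0.0060), p(V) = (0.1520, 0.8480).
I(U;V) = Σ p(x,y)·log₂[p(x,y)/(p(x)p(y))].
  (a,α): 0.150·log₂(0.9928) = -0.00156
  (a,β): 0.844·log₂(1.0013) = 0.00157
  (b,α): 0.002·log₂(2.1930) = 0.00227
  (b,β): 0.004·log₂(0.7862) = -0.00139
Sum = 0.0009 bits.

0.0009 bits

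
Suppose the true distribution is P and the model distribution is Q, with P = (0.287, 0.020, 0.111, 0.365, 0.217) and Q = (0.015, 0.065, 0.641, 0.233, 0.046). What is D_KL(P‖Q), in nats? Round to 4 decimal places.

D(P‖Q) = Σ p·ln(p/q).
  0.287·ln(0.287/0.015) = 0.84706
  0.020·ln(0.020/0.065) = -0.02357
  0.111·ln(0.111/0.641) = -0.19464
  0.365·ln(0.365/0.233) = 0.16383
  0.217·ln(0.217/0.046) = 0.33662
D(P‖Q) = 1.1293 nats.

1.1293 nats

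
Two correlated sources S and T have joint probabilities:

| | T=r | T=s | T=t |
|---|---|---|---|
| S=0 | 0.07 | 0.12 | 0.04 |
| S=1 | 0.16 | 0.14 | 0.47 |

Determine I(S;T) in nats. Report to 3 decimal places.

Marginals: p(S) = (0.2300, 0.7700), p(T) = (0.2300, 0.2600, 0.5100).
I(S;T) = Σ p(x,y)·ln[p(x,y)/(p(x)p(y))].
  (0,r): 0.07·ln(1.3233) = 0.0196
  (0,s): 0.12·ln(2.0067) = 0.0836
  (0,t): 0.04·ln(0.3410) = -0.0430
  (1,r): 0.16·ln(0.9034) = -0.0162
  (1,s): 0.14·ln(0.6993) = -0.0501
  (1,t): 0.47·ln(1.1968) = 0.0845
Sum = 0.078 nats.

0.078 nats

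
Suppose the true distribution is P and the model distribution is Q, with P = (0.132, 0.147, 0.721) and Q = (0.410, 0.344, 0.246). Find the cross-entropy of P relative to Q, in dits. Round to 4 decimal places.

H(P,Q) = −Σ p·log₁₀ q.
  −0.132·log₁₀(0.410) = 0.05111
  −0.147·log₁₀(0.344) = 0.06813
  −0.721·log₁₀(0.246) = 0.43914
H(P,Q) = 0.5584 dits.

0.5584 dits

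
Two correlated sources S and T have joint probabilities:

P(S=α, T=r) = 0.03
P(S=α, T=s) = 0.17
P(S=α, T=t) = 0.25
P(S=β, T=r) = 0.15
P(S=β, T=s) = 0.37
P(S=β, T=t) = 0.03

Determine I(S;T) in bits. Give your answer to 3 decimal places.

Marginals: p(S) = (0.4500, 0.5500), p(T) = (0.1800, 0.5400, 0.2800).
I(S;T) = Σ p(x,y)·log₂[p(x,y)/(p(x)p(y))].
  (α,r): 0.03·log₂(0.3704) = -0.0430
  (α,s): 0.17·log₂(0.6996) = -0.0876
  (α,t): 0.25·log₂(1.9841) = 0.2471
  (β,r): 0.15·log₂(1.5152) = 0.0899
  (β,s): 0.37·log₂(1.2458) = 0.1173
  (β,t): 0.03·log₂(0.1948) = -0.0708
Sum = 0.253 bits.

0.253 bits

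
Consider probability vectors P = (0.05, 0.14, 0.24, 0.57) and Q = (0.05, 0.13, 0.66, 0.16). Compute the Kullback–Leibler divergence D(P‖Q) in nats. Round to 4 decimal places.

0.4918 nats

D(P‖Q) = Σ p·ln(p/q).
  0.05·ln(0.05/0.05) = 0.00000
  0.14·ln(0.14/0.13) = 0.01038
  0.24·ln(0.24/0.66) = -0.24278
  0.57·ln(0.57/0.16) = 0.72416
D(P‖Q) = 0.4918 nats.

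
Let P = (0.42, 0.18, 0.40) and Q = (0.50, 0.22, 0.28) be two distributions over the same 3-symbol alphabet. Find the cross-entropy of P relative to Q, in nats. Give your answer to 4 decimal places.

1.0729 nats

H(P,Q) = −Σ p·ln q.
  −0.42·ln(0.50) = 0.29112
  −0.18·ln(0.22) = 0.27254
  −0.40·ln(0.28) = 0.50919
H(P,Q) = 1.0729 nats.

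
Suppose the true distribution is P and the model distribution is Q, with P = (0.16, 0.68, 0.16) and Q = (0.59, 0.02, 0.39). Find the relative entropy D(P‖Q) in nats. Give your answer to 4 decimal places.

2.0466 nats

D(P‖Q) = Σ p·ln(p/q).
  0.16·ln(0.16/0.59) = -0.20879
  0.68·ln(0.68/0.02) = 2.39793
  0.16·ln(0.16/0.39) = -0.14256
D(P‖Q) = 2.0466 nats.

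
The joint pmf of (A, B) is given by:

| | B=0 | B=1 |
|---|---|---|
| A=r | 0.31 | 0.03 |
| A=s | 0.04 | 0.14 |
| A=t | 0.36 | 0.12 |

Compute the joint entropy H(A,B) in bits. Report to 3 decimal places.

2.156 bits

H(A,B) = −Σ p(x,y)·log₂ p(x,y) over all 6 cells.
  cell (r,0): −0.31·log₂0.31 = 0.5238
  cell (r,1): −0.03·log₂0.03 = 0.1518
  cell (s,0): −0.04·log₂0.04 = 0.1858
  cell (s,1): −0.14·log₂0.14 = 0.3971
  cell (t,0): −0.36·log₂0.36 = 0.5306
  cell (t,1): −0.12·log₂0.12 = 0.3671
Sum = 2.156 bits.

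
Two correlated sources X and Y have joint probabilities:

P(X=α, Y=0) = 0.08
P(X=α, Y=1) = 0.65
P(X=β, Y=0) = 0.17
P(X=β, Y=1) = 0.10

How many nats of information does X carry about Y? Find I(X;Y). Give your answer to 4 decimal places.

0.1320 nats

Marginals: p(X) = (0.7300, 0.2700), p(Y) = (0.2500, 0.7500).
I(X;Y) = H(X) + H(Y) − H(X,Y).
H(X) = 0.5833, H(Y) = 0.5623, H(X,Y) = 1.0136.
I(X;Y) = 0.5833 + 0.5623 − 1.0136 = 0.1320 nats.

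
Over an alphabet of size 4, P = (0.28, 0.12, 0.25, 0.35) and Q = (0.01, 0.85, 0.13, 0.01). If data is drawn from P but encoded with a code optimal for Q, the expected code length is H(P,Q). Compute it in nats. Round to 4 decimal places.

3.4308 nats

H(P,Q) = −Σ p·ln q.
  −0.28·ln(0.01) = 1.28945
  −0.12·ln(0.85) = 0.01950
  −0.25·ln(0.13) = 0.51006
  −0.35·ln(0.01) = 1.61181
H(P,Q) = 3.4308 nats.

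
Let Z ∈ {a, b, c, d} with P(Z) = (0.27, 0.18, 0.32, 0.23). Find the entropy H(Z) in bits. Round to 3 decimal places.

1.969 bits

H(Z) = −Σ p·log₂ p.
  −(0.27)·log₂(0.27) = 0.5100
  −(0.18)·log₂(0.18) = 0.4453
  −(0.32)·log₂(0.32) = 0.5260
  −(0.23)·log₂(0.23) = 0.4877
Sum: 0.5100 + 0.4453 + 0.5260 + 0.4877 = 1.969 bits.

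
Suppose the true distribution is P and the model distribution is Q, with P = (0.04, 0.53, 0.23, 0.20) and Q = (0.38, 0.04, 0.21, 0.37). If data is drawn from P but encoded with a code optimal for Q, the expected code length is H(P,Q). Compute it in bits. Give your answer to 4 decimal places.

H(P,Q) = −Σ p·log₂ q.
  −0.04·log₂(0.38) = 0.05584
  −0.53·log₂(0.04) = 2.46124
  −0.23·log₂(0.21) = 0.51785
  −0.20·log₂(0.37) = 0.28688
H(P,Q) = 3.3218 bits.

3.3218 bits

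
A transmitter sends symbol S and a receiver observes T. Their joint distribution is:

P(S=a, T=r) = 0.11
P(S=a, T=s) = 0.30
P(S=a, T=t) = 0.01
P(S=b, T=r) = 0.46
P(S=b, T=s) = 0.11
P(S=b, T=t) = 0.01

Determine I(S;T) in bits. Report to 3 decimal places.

Marginals: p(S) = (0.4200, 0.5800), p(T) = (0.5700, 0.4100, 0.0200).
I(S;T) = Σ p(x,y)·log₂[p(x,y)/(p(x)p(y))].
  (a,r): 0.11·log₂(0.4595) = -0.1234
  (a,s): 0.30·log₂(1.7422) = 0.2403
  (a,t): 0.01·log₂(1.1905) = 0.0025
  (b,r): 0.46·log₂(1.3914) = 0.2192
  (b,s): 0.11·log₂(0.4626) = -0.1223
  (b,t): 0.01·log₂(0.8621) = -0.0021
Sum = 0.214 bits.

0.214 bits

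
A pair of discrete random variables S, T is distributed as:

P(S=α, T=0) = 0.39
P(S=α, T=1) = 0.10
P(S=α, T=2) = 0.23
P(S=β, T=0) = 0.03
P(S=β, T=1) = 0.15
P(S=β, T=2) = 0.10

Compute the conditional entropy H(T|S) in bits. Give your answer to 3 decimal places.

Chain rule: H(T|S) = H(S,T) − H(S).
Marginals: p(S) = (0.7200, 0.2800), p(T) = (0.4200, 0.2500, 0.3300).
H(S,T) = 2.2442 bits; H(S) = 0.8555 bits.
H(T|S) = 2.2442 − 0.8555 = 1.389 bits.

1.389 bits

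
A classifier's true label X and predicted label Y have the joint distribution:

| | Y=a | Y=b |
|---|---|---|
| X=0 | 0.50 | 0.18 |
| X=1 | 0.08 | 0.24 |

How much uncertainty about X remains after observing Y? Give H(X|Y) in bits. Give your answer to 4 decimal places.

0.7495 bits

Chain rule: H(X|Y) = H(X,Y) − H(Y).
Marginals: p(X) = (0.6800, 0.3200), p(Y) = (0.5800, 0.4200).
H(X,Y) = 1.7310 bits; H(Y) = 0.9815 bits.
H(X|Y) = 1.7310 − 0.9815 = 0.7495 bits.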